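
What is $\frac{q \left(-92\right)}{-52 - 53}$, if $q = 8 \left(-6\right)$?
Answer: $- \frac{1472}{35} \approx -42.057$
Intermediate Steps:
$q = -48$
$\frac{q \left(-92\right)}{-52 - 53} = \frac{\left(-48\right) \left(-92\right)}{-52 - 53} = \frac{4416}{-105} = 4416 \left(- \frac{1}{105}\right) = - \frac{1472}{35}$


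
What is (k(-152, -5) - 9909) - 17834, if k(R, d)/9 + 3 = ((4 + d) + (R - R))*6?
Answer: -27824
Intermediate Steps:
k(R, d) = 189 + 54*d (k(R, d) = -27 + 9*(((4 + d) + (R - R))*6) = -27 + 9*(((4 + d) + 0)*6) = -27 + 9*((4 + d)*6) = -27 + 9*(24 + 6*d) = -27 + (216 + 54*d) = 189 + 54*d)
(k(-152, -5) - 9909) - 17834 = ((189 + 54*(-5)) - 9909) - 17834 = ((189 - 270) - 9909) - 17834 = (-81 - 9909) - 17834 = -9990 - 17834 = -27824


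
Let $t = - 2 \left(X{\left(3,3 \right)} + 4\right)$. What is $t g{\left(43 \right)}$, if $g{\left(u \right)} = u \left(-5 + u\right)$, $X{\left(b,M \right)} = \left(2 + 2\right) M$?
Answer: $-52288$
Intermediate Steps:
$X{\left(b,M \right)} = 4 M$
$t = -32$ ($t = - 2 \left(4 \cdot 3 + 4\right) = - 2 \left(12 + 4\right) = \left(-2\right) 16 = -32$)
$t g{\left(43 \right)} = - 32 \cdot 43 \left(-5 + 43\right) = - 32 \cdot 43 \cdot 38 = \left(-32\right) 1634 = -52288$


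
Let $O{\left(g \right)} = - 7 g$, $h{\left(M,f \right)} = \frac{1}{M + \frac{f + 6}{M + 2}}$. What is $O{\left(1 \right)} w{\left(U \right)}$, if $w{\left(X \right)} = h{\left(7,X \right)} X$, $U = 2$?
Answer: $- \frac{126}{71} \approx -1.7746$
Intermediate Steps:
$h{\left(M,f \right)} = \frac{1}{M + \frac{6 + f}{2 + M}}$
$w{\left(X \right)} = \frac{9 X}{69 + X}$ ($w{\left(X \right)} = \frac{2 + 7}{6 + X + 7^{2} + 2 \cdot 7} X = \frac{1}{6 + X + 49 + 14} \cdot 9 X = \frac{1}{69 + X} 9 X = \frac{9}{69 + X} X = \frac{9 X}{69 + X}$)
$O{\left(1 \right)} w{\left(U \right)} = \left(-7\right) 1 \cdot 9 \cdot 2 \frac{1}{69 + 2} = - 7 \cdot 9 \cdot 2 \cdot \frac{1}{71} = \left(-7\right) \frac{18}{71} = - \frac{126}{71}$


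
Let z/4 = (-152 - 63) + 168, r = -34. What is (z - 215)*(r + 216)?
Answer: -73346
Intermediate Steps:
z = -188 (z = 4*((-152 - 63) + 168) = 4*(-215 + 168) = 4*(-47) = -188)
(z - 215)*(r + 216) = (-188 - 215)*(-34 + 216) = -403*182 = -73346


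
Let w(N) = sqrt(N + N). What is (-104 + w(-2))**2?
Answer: 10812 - 416*I ≈ 10812.0 - 416.0*I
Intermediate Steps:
w(N) = sqrt(2)*sqrt(N) (w(N) = sqrt(2*N) = sqrt(2)*sqrt(N))
(-104 + w(-2))**2 = (-104 + sqrt(2)*sqrt(-2))**2 = (-104 + sqrt(2)*(I*sqrt(2)))**2 = (-104 + 2*I)**2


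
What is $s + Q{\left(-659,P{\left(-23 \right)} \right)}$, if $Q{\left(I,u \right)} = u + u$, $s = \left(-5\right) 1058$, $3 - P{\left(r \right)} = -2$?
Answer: $-5280$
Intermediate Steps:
$P{\left(r \right)} = 5$ ($P{\left(r \right)} = 3 - -2 = 3 + 2 = 5$)
$s = -5290$
$Q{\left(I,u \right)} = 2 u$
$s + Q{\left(-659,P{\left(-23 \right)} \right)} = -5290 + 2 \cdot 5 = -5290 + 10 = -5280$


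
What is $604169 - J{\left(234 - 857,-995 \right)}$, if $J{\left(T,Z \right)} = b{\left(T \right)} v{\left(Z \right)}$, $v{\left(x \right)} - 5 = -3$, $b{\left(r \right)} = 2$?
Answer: $604165$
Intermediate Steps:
$v{\left(x \right)} = 2$ ($v{\left(x \right)} = 5 - 3 = 2$)
$J{\left(T,Z \right)} = 4$ ($J{\left(T,Z \right)} = 2 \cdot 2 = 4$)
$604169 - J{\left(234 - 857,-995 \right)} = 604169 - 4 = 604165$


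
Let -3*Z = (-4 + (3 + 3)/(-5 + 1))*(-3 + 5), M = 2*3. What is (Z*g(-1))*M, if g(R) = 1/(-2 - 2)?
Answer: -11/2 ≈ -5.5000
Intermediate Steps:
g(R) = -¼ (g(R) = 1/(-4) = -¼)
M = 6
Z = 11/3 (Z = -(-4 + (3 + 3)/(-5 + 1))*(-3 + 5)/3 = -(-4 + 6/(-4))*2/3 = -(-4 + 6*(-¼))*2/3 = -(-4 - 3/2)*2/3 = -(-11)*2/6 = -⅓*(-11) = 11/3 ≈ 3.6667)
(Z*g(-1))*M = ((11/3)*(-¼))*6 = -11/12*6 = -11/2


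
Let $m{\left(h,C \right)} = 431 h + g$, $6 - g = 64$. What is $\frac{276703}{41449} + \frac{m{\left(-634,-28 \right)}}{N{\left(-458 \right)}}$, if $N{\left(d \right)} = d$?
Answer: $\frac{25011439}{41449} \approx 603.43$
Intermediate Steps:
$g = -58$ ($g = 6 - 64 = -58$)
$m{\left(h,C \right)} = -58 + 431 h$ ($m{\left(h,C \right)} = 431 h - 58 = -58 + 431 h$)
$\frac{276703}{41449} + \frac{m{\left(-634,-28 \right)}}{N{\left(-458 \right)}} = \frac{276703}{41449} + \frac{-58 + 431 \left(-634\right)}{-458} = 276703 \cdot \frac{1}{41449} + \left(-58 - 273254\right) \left(- \frac{1}{458}\right) = \frac{276703}{41449} - - \frac{136656}{229} = \frac{276703}{41449} + \frac{136656}{229} = \frac{25011439}{41449}$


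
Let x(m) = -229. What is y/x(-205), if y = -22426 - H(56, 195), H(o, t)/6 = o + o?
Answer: 23098/229 ≈ 100.86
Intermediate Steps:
H(o, t) = 12*o (H(o, t) = 6*(o + o) = 6*(2*o) = 12*o)
y = -23098 (y = -22426 - 12*56 = -22426 - 1*672 = -22426 - 672 = -23098)
y/x(-205) = -23098/(-229) = -23098*(-1/229) = 23098/229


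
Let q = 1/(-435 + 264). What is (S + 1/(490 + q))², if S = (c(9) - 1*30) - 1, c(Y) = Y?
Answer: 3397338316969/7020596521 ≈ 483.91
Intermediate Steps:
q = -1/171 (q = 1/(-171) = -1/171 ≈ -0.0058480)
S = -22 (S = (9 - 1*30) - 1 = (9 - 30) - 1 = -21 - 1 = -22)
(S + 1/(490 + q))² = (-22 + 1/(490 - 1/171))² = (-22 + 1/(83789/171))² = (-22 + 171/83789)² = (-1843187/83789)² = 3397338316969/7020596521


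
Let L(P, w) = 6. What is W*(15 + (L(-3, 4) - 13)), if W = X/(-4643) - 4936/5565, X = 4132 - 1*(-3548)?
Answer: -525256384/25838295 ≈ -20.329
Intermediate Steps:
X = 7680 (X = 4132 + 3548 = 7680)
W = -65657048/25838295 (W = 7680/(-4643) - 4936/5565 = 7680*(-1/4643) - 4936*1/5565 = -7680/4643 - 4936/5565 = -65657048/25838295 ≈ -2.5411)
W*(15 + (L(-3, 4) - 13)) = -65657048*(15 + (6 - 13))/25838295 = -65657048*(15 - 7)/25838295 = -65657048/25838295*8 = -525256384/25838295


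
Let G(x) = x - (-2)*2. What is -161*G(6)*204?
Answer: -328440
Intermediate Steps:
G(x) = 4 + x (G(x) = x - 1*(-4) = x + 4 = 4 + x)
-161*G(6)*204 = -161*(4 + 6)*204 = -161*10*204 = -1610*204 = -328440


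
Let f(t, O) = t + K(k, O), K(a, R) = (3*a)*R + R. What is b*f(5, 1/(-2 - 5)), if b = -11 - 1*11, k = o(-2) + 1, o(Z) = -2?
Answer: -814/7 ≈ -116.29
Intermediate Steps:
k = -1 (k = -2 + 1 = -1)
K(a, R) = R + 3*R*a (K(a, R) = 3*R*a + R = R + 3*R*a)
b = -22 (b = -11 - 11 = -22)
f(t, O) = t - 2*O (f(t, O) = t + O*(1 + 3*(-1)) = t + O*(1 - 3) = t + O*(-2) = t - 2*O)
b*f(5, 1/(-2 - 5)) = -22*(5 - 2/(-2 - 5)) = -22*(5 - 2/(-7)) = -22*(5 - 2*(-1/7)) = -22*(5 + 2/7) = -22*37/7 = -814/7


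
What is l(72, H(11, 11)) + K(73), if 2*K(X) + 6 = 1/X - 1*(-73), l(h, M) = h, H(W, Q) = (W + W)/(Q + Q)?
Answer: 7702/73 ≈ 105.51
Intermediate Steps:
H(W, Q) = W/Q (H(W, Q) = (2*W)/((2*Q)) = (2*W)*(1/(2*Q)) = W/Q)
K(X) = 67/2 + 1/(2*X) (K(X) = -3 + (1/X - 1*(-73))/2 = -3 + (1/X + 73)/2 = -3 + (73 + 1/X)/2 = -3 + (73/2 + 1/(2*X)) = 67/2 + 1/(2*X))
l(72, H(11, 11)) + K(73) = 72 + (½)*(1 + 67*73)/73 = 72 + (½)*(1/73)*(1 + 4891) = 72 + (½)*(1/73)*4892 = 72 + 2446/73 = 7702/73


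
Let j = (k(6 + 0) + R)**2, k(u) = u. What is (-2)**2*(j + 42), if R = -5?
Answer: 172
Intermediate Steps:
j = 1 (j = ((6 + 0) - 5)**2 = (6 - 5)**2 = 1**2 = 1)
(-2)**2*(j + 42) = (-2)**2*(1 + 42) = 4*43 = 172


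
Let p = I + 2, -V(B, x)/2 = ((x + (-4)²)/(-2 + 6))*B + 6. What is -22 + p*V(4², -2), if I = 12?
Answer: -1758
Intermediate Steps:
V(B, x) = -12 - 2*B*(4 + x/4) (V(B, x) = -2*(((x + (-4)²)/(-2 + 6))*B + 6) = -2*(((x + 16)/4)*B + 6) = -2*(((16 + x)*(¼))*B + 6) = -2*((4 + x/4)*B + 6) = -2*(B*(4 + x/4) + 6) = -2*(6 + B*(4 + x/4)) = -12 - 2*B*(4 + x/4))
p = 14 (p = 12 + 2 = 14)
-22 + p*V(4², -2) = -22 + 14*(-12 - 8*4² - ½*4²*(-2)) = -22 + 14*(-12 - 8*16 - ½*16*(-2)) = -22 + 14*(-12 - 128 + 16) = -22 + 14*(-124) = -22 - 1736 = -1758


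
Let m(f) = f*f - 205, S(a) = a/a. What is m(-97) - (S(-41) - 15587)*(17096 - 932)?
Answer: 251941308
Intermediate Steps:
S(a) = 1
m(f) = -205 + f² (m(f) = f² - 205 = -205 + f²)
m(-97) - (S(-41) - 15587)*(17096 - 932) = (-205 + (-97)²) - (1 - 15587)*(17096 - 932) = (-205 + 9409) - (-15586)*16164 = 9204 - 1*(-251932104) = 9204 + 251932104 = 251941308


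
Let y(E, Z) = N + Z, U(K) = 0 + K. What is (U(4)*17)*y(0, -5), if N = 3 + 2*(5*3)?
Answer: 1904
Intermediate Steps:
N = 33 (N = 3 + 2*15 = 3 + 30 = 33)
U(K) = K
y(E, Z) = 33 + Z
(U(4)*17)*y(0, -5) = (4*17)*(33 - 5) = 68*28 = 1904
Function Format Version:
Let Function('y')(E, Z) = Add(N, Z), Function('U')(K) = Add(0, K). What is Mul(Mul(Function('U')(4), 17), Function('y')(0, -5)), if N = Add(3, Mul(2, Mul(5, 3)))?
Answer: 1904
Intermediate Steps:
N = 33 (N = Add(3, Mul(2, 15)) = Add(3, 30) = 33)
Function('U')(K) = K
Function('y')(E, Z) = Add(33, Z)
Mul(Mul(Function('U')(4), 17), Function('y')(0, -5)) = Mul(Mul(4, 17), Add(33, -5)) = Mul(68, 28) = 1904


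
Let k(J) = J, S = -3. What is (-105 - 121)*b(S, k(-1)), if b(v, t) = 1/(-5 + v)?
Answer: 113/4 ≈ 28.250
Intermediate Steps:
(-105 - 121)*b(S, k(-1)) = (-105 - 121)/(-5 - 3) = -226/(-8) = -226*(-⅛) = 113/4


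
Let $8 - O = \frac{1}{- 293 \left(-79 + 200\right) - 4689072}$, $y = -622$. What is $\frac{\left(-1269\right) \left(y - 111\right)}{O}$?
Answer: $\frac{4394644490925}{37796201} \approx 1.1627 \cdot 10^{5}$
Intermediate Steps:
$O = \frac{37796201}{4724525}$ ($O = 8 - \frac{1}{- 293 \left(-79 + 200\right) - 4689072} = 8 - \frac{1}{\left(-293\right) 121 - 4689072} = 8 - \frac{1}{-35453 - 4689072} = 8 - \frac{1}{-4724525} = 8 - - \frac{1}{4724525} = 8 + \frac{1}{4724525} = \frac{37796201}{4724525} \approx 8.0$)
$\frac{\left(-1269\right) \left(y - 111\right)}{O} = \frac{\left(-1269\right) \left(-622 - 111\right)}{\frac{37796201}{4724525}} = \left(-1269\right) \left(-733\right) \frac{4724525}{37796201} = 930177 \cdot \frac{4724525}{37796201} = \frac{4394644490925}{37796201}$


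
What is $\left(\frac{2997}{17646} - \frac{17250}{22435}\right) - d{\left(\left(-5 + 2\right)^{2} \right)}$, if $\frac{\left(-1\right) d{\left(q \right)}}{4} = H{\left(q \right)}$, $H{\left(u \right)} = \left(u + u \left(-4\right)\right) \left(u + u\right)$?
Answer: $- \frac{51322896483}{26392534} \approx -1944.6$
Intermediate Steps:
$H{\left(u \right)} = - 6 u^{2}$ ($H{\left(u \right)} = \left(u - 4 u\right) 2 u = - 3 u 2 u = - 6 u^{2}$)
$d{\left(q \right)} = 24 q^{2}$ ($d{\left(q \right)} = - 4 \left(- 6 q^{2}\right) = 24 q^{2}$)
$\left(\frac{2997}{17646} - \frac{17250}{22435}\right) - d{\left(\left(-5 + 2\right)^{2} \right)} = \left(\frac{2997}{17646} - \frac{17250}{22435}\right) - 24 \left(\left(-5 + 2\right)^{2}\right)^{2} = \left(2997 \cdot \frac{1}{17646} - \frac{3450}{4487}\right) - 24 \left(\left(-3\right)^{2}\right)^{2} = \left(\frac{999}{5882} - \frac{3450}{4487}\right) - 24 \cdot 9^{2} = - \frac{15810387}{26392534} - 24 \cdot 81 = - \frac{15810387}{26392534} - 1944 = - \frac{51322896483}{26392534}$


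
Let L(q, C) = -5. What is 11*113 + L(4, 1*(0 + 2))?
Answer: 1238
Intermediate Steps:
11*113 + L(4, 1*(0 + 2)) = 11*113 - 5 = 1243 - 5 = 1238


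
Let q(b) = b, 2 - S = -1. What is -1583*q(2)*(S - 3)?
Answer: 0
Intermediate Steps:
S = 3 (S = 2 - 1*(-1) = 2 + 1 = 3)
-1583*q(2)*(S - 3) = -3166*(3 - 3) = -3166*0 = -1583*0 = 0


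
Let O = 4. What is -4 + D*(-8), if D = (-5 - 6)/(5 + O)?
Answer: 52/9 ≈ 5.7778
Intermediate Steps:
D = -11/9 (D = (-5 - 6)/(5 + 4) = -11/9 ≈ -1.2222)
-4 + D*(-8) = -4 - 11/9*(-8) = -4 + 88/9 = 52/9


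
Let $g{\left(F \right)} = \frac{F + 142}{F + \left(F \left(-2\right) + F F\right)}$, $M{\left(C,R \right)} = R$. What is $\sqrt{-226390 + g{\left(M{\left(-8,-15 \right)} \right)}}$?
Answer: $\frac{i \sqrt{815002095}}{60} \approx 475.8 i$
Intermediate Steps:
$g{\left(F \right)} = \frac{142 + F}{F^{2} - F}$ ($g{\left(F \right)} = \frac{142 + F}{F + \left(- 2 F + F^{2}\right)} = \frac{142 + F}{F + \left(F^{2} - 2 F\right)} = \frac{142 + F}{F^{2} - F}$)
$\sqrt{-226390 + g{\left(M{\left(-8,-15 \right)} \right)}} = \sqrt{-226390 + \frac{142 - 15}{\left(-15\right) \left(-1 - 15\right)}} = \sqrt{-226390 - \frac{1}{15} \frac{1}{-16} \cdot 127} = \sqrt{-226390 - \left(- \frac{1}{240}\right) 127} = \sqrt{-226390 + \frac{127}{240}} = \sqrt{- \frac{54333473}{240}} = \frac{i \sqrt{815002095}}{60}$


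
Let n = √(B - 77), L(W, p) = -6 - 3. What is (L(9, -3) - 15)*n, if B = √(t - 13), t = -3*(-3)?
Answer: -24*√(-77 + 2*I) ≈ -2.7348 - 210.62*I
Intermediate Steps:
t = 9
L(W, p) = -9
B = 2*I (B = √(9 - 13) = √(-4) = 2*I ≈ 2.0*I)
n = √(-77 + 2*I) (n = √(2*I - 77) = √(-77 + 2*I) ≈ 0.114 + 8.7757*I)
(L(9, -3) - 15)*n = (-9 - 15)*√(-77 + 2*I) = -24*√(-77 + 2*I)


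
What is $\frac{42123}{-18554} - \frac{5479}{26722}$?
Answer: $- \frac{306817043}{123949997} \approx -2.4753$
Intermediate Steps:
$\frac{42123}{-18554} - \frac{5479}{26722} = 42123 \left(- \frac{1}{18554}\right) - \frac{5479}{26722} = - \frac{42123}{18554} - \frac{5479}{26722} = - \frac{306817043}{123949997}$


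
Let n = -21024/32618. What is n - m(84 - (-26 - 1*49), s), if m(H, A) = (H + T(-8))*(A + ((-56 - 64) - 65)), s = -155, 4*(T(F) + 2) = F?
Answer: 859473788/16309 ≈ 52699.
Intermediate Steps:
n = -10512/16309 (n = -21024*1/32618 = -10512/16309 ≈ -0.64455)
T(F) = -2 + F/4
m(H, A) = (-185 + A)*(-4 + H) (m(H, A) = (H + (-2 + (¼)*(-8)))*(A + ((-56 - 64) - 65)) = (H + (-2 - 2))*(A + (-120 - 65)) = (H - 4)*(A - 185) = (-4 + H)*(-185 + A) = (-185 + A)*(-4 + H))
n - m(84 - (-26 - 1*49), s) = -10512/16309 - (740 - 185*(84 - (-26 - 1*49)) - 4*(-155) - 155*(84 - (-26 - 1*49))) = -10512/16309 - (740 - 185*(84 - (-26 - 49)) + 620 - 155*(84 - (-26 - 49))) = -10512/16309 - (740 - 185*(84 - 1*(-75)) + 620 - 155*(84 - 1*(-75))) = -10512/16309 - (740 - 185*(84 + 75) + 620 - 155*(84 + 75)) = -10512/16309 - (740 - 185*159 + 620 - 155*159) = -10512/16309 - (740 - 29415 + 620 - 24645) = -10512/16309 - 1*(-52700) = -10512/16309 + 52700 = 859473788/16309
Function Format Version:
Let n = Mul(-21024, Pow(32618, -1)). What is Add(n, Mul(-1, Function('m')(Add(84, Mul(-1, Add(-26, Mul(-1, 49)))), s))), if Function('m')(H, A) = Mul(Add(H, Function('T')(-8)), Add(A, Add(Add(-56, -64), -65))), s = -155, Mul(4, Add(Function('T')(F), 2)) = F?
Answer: Rational(859473788, 16309) ≈ 52699.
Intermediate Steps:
n = Rational(-10512, 16309) (n = Mul(-21024, Rational(1, 32618)) = Rational(-10512, 16309) ≈ -0.64455)
Function('T')(F) = Add(-2, Mul(Rational(1, 4), F))
Function('m')(H, A) = Mul(Add(-185, A), Add(-4, H)) (Function('m')(H, A) = Mul(Add(H, Add(-2, Mul(Rational(1, 4), -8))), Add(A, Add(Add(-56, -64), -65))) = Mul(Add(H, Add(-2, -2)), Add(A, Add(-120, -65))) = Mul(Add(H, -4), Add(A, -185)) = Mul(Add(-4, H), Add(-185, A)) = Mul(Add(-185, A), Add(-4, H)))
Add(n, Mul(-1, Function('m')(Add(84, Mul(-1, Add(-26, Mul(-1, 49)))), s))) = Add(Rational(-10512, 16309), Mul(-1, Add(740, Mul(-185, Add(84, Mul(-1, Add(-26, Mul(-1, 49))))), Mul(-4, -155), Mul(-155, Add(84, Mul(-1, Add(-26, Mul(-1, 49)))))))) = Add(Rational(-10512, 16309), Mul(-1, Add(740, Mul(-185, Add(84, Mul(-1, Add(-26, -49)))), 620, Mul(-155, Add(84, Mul(-1, Add(-26, -49))))))) = Add(Rational(-10512, 16309), Mul(-1, Add(740, Mul(-185, Add(84, Mul(-1, -75))), 620, Mul(-155, Add(84, Mul(-1, -75)))))) = Add(Rational(-10512, 16309), Mul(-1, Add(740, Mul(-185, Add(84, 75)), 620, Mul(-155, Add(84, 75))))) = Add(Rational(-10512, 16309), Mul(-1, Add(740, Mul(-185, 159), 620, Mul(-155, 159)))) = Add(Rational(-10512, 16309), Mul(-1, Add(740, -29415, 620, -24645))) = Add(Rational(-10512, 16309), Mul(-1, -52700)) = Add(Rational(-10512, 16309), 52700) = Rational(859473788, 16309)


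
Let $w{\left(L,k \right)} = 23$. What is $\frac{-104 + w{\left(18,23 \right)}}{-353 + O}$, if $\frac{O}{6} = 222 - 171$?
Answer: $\frac{81}{47} \approx 1.7234$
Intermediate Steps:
$O = 306$ ($O = 6 \left(222 - 171\right) = 6 \cdot 51 = 306$)
$\frac{-104 + w{\left(18,23 \right)}}{-353 + O} = \frac{-104 + 23}{-353 + 306} = - \frac{81}{-47} = \left(-81\right) \left(- \frac{1}{47}\right) = \frac{81}{47}$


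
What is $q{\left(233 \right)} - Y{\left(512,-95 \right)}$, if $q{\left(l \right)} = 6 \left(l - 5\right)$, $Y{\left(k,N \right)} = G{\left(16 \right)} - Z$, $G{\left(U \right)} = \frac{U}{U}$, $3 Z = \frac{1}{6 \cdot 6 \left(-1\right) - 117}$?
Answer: $\frac{627452}{459} \approx 1367.0$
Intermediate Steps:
$Z = - \frac{1}{459}$ ($Z = \frac{1}{3 \left(6 \cdot 6 \left(-1\right) - 117\right)} = \frac{1}{3 \left(36 \left(-1\right) - 117\right)} = \frac{1}{3 \left(-36 - 117\right)} = \frac{1}{3 \left(-153\right)} = \frac{1}{3} \left(- \frac{1}{153}\right) = - \frac{1}{459} \approx -0.0021787$)
$G{\left(U \right)} = 1$
$Y{\left(k,N \right)} = \frac{460}{459}$ ($Y{\left(k,N \right)} = 1 - - \frac{1}{459} = 1 + \frac{1}{459} = \frac{460}{459}$)
$q{\left(l \right)} = -30 + 6 l$ ($q{\left(l \right)} = 6 \left(-5 + l\right) = -30 + 6 l$)
$q{\left(233 \right)} - Y{\left(512,-95 \right)} = \left(-30 + 6 \cdot 233\right) - \frac{460}{459} = \left(-30 + 1398\right) - \frac{460}{459} = 1368 - \frac{460}{459} = \frac{627452}{459}$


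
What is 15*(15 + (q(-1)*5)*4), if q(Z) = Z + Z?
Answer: -375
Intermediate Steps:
q(Z) = 2*Z
15*(15 + (q(-1)*5)*4) = 15*(15 + ((2*(-1))*5)*4) = 15*(15 - 2*5*4) = 15*(15 - 10*4) = 15*(15 - 40) = 15*(-25) = -375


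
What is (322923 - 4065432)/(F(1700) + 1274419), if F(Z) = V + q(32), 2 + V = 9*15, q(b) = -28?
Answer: -3742509/1274524 ≈ -2.9364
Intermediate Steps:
V = 133 (V = -2 + 9*15 = -2 + 135 = 133)
F(Z) = 105 (F(Z) = 133 - 28 = 105)
(322923 - 4065432)/(F(1700) + 1274419) = (322923 - 4065432)/(105 + 1274419) = -3742509/1274524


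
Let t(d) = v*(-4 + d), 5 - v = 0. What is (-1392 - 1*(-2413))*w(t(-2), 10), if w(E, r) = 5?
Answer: 5105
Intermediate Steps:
v = 5 (v = 5 - 1*0 = 5 + 0 = 5)
t(d) = -20 + 5*d (t(d) = 5*(-4 + d) = -20 + 5*d)
(-1392 - 1*(-2413))*w(t(-2), 10) = (-1392 - 1*(-2413))*5 = (-1392 + 2413)*5 = 1021*5 = 5105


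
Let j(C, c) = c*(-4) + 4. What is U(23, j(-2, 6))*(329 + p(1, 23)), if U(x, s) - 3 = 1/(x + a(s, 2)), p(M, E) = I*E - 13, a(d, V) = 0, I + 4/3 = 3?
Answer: 74410/69 ≈ 1078.4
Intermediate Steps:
I = 5/3 (I = -4/3 + 3 = 5/3 ≈ 1.6667)
j(C, c) = 4 - 4*c (j(C, c) = -4*c + 4 = 4 - 4*c)
p(M, E) = -13 + 5*E/3 (p(M, E) = 5*E/3 - 13 = -13 + 5*E/3)
U(x, s) = 3 + 1/x (U(x, s) = 3 + 1/(x + 0) = 3 + 1/x)
U(23, j(-2, 6))*(329 + p(1, 23)) = (3 + 1/23)*(329 + (-13 + (5/3)*23)) = (3 + 1/23)*(329 + (-13 + 115/3)) = 70*(329 + 76/3)/23 = (70/23)*(1063/3) = 74410/69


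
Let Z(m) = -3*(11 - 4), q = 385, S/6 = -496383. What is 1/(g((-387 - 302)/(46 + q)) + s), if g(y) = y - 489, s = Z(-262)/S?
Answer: -427882146/209918382151 ≈ -0.0020383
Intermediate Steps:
S = -2978298 (S = 6*(-496383) = -2978298)
Z(m) = -21 (Z(m) = -3*7 = -21)
s = 7/992766 (s = -21/(-2978298) = -21*(-1/2978298) = 7/992766 ≈ 7.0510e-6)
g(y) = -489 + y
1/(g((-387 - 302)/(46 + q)) + s) = 1/((-489 + (-387 - 302)/(46 + 385)) + 7/992766) = 1/((-489 - 689/431) + 7/992766) = 1/(-211448/431 + 7/992766) = 1/(-209918382151/427882146) = -427882146/209918382151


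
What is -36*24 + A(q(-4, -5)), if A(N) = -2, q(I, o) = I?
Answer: -866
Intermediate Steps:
-36*24 + A(q(-4, -5)) = -36*24 - 2 = -864 - 2 = -866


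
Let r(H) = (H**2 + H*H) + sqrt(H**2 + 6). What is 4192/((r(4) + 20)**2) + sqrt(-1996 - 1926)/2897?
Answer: 4192/(52 + sqrt(22))**2 + I*sqrt(3922)/2897 ≈ 1.3044 + 0.021618*I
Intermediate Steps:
r(H) = sqrt(6 + H**2) + 2*H**2 (r(H) = (H**2 + H**2) + sqrt(6 + H**2) = 2*H**2 + sqrt(6 + H**2) = sqrt(6 + H**2) + 2*H**2)
4192/((r(4) + 20)**2) + sqrt(-1996 - 1926)/2897 = 4192/(((sqrt(6 + 4**2) + 2*4**2) + 20)**2) + sqrt(-1996 - 1926)/2897 = 4192/(((sqrt(6 + 16) + 2*16) + 20)**2) + sqrt(-3922)*(1/2897) = 4192/(((sqrt(22) + 32) + 20)**2) + (I*sqrt(3922))*(1/2897) = 4192/(((32 + sqrt(22)) + 20)**2) + I*sqrt(3922)/2897 = 4192/((52 + sqrt(22))**2) + I*sqrt(3922)/2897 = 4192/(52 + sqrt(22))**2 + I*sqrt(3922)/2897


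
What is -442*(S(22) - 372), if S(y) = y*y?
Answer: -49504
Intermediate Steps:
S(y) = y**2
-442*(S(22) - 372) = -442*(22**2 - 372) = -442*(484 - 372) = -442*112 = -49504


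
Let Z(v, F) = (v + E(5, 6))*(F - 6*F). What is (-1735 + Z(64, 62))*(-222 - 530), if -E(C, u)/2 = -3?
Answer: 17623120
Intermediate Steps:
E(C, u) = 6 (E(C, u) = -2*(-3) = 6)
Z(v, F) = -5*F*(6 + v) (Z(v, F) = (v + 6)*(F - 6*F) = (6 + v)*(-5*F) = -5*F*(6 + v))
(-1735 + Z(64, 62))*(-222 - 530) = (-1735 - 5*62*(6 + 64))*(-222 - 530) = (-1735 - 5*62*70)*(-752) = (-1735 - 21700)*(-752) = -23435*(-752) = 17623120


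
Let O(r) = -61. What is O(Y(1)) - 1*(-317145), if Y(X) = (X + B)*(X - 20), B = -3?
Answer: 317084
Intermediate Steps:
Y(X) = (-20 + X)*(-3 + X) (Y(X) = (X - 3)*(X - 20) = (-3 + X)*(-20 + X) = (-20 + X)*(-3 + X))
O(Y(1)) - 1*(-317145) = -61 - 1*(-317145) = -61 + 317145 = 317084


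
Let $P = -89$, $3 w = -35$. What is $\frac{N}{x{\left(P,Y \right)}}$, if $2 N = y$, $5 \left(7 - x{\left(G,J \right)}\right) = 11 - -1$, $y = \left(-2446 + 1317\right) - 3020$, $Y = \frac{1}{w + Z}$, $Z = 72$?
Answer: $- \frac{20745}{46} \approx -450.98$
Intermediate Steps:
$w = - \frac{35}{3}$ ($w = \frac{1}{3} \left(-35\right) = - \frac{35}{3} \approx -11.667$)
$Y = \frac{3}{181}$ ($Y = \frac{1}{- \frac{35}{3} + 72} = \frac{1}{\frac{181}{3}} = \frac{3}{181} \approx 0.016575$)
$y = -4149$ ($y = -1129 - 3020 = -4149$)
$x{\left(G,J \right)} = \frac{23}{5}$ ($x{\left(G,J \right)} = 7 - \frac{11 - -1}{5} = 7 - \frac{11 + 1}{5} = 7 - \frac{12}{5} = \frac{23}{5}$)
$N = - \frac{4149}{2}$ ($N = \frac{1}{2} \left(-4149\right) = - \frac{4149}{2} \approx -2074.5$)
$\frac{N}{x{\left(P,Y \right)}} = - \frac{4149}{2 \cdot \frac{23}{5}} = \left(- \frac{4149}{2}\right) \frac{5}{23} = - \frac{20745}{46}$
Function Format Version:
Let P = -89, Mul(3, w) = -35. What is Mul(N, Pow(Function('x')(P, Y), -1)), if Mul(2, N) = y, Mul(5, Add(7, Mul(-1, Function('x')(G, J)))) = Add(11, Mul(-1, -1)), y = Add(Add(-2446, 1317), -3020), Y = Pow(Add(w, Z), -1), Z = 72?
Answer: Rational(-20745, 46) ≈ -450.98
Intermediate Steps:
w = Rational(-35, 3) (w = Mul(Rational(1, 3), -35) = Rational(-35, 3) ≈ -11.667)
Y = Rational(3, 181) (Y = Pow(Add(Rational(-35, 3), 72), -1) = Pow(Rational(181, 3), -1) = Rational(3, 181) ≈ 0.016575)
y = -4149 (y = Add(-1129, -3020) = -4149)
Function('x')(G, J) = Rational(23, 5) (Function('x')(G, J) = Add(7, Mul(Rational(-1, 5), Add(11, Mul(-1, -1)))) = Add(7, Mul(Rational(-1, 5), Add(11, 1))) = Add(7, Mul(Rational(-1, 5), 12)) = Add(7, Rational(-12, 5)) = Rational(23, 5))
N = Rational(-4149, 2) (N = Mul(Rational(1, 2), -4149) = Rational(-4149, 2) ≈ -2074.5)
Mul(N, Pow(Function('x')(P, Y), -1)) = Mul(Rational(-4149, 2), Pow(Rational(23, 5), -1)) = Mul(Rational(-4149, 2), Rational(5, 23)) = Rational(-20745, 46)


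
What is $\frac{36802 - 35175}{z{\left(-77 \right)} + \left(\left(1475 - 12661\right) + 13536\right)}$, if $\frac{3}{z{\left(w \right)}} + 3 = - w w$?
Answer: $\frac{9651364}{13940197} \approx 0.69234$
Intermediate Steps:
$z{\left(w \right)} = \frac{3}{-3 - w^{2}}$ ($z{\left(w \right)} = \frac{3}{-3 - w w} = \frac{3}{-3 - w^{2}}$)
$\frac{36802 - 35175}{z{\left(-77 \right)} + \left(\left(1475 - 12661\right) + 13536\right)} = \frac{36802 - 35175}{- \frac{3}{3 + \left(-77\right)^{2}} + \left(\left(1475 - 12661\right) + 13536\right)} = \frac{1627}{- \frac{3}{3 + 5929} + \left(-11186 + 13536\right)} = \frac{1627}{- \frac{3}{5932} + 2350} = \frac{1627}{\frac{13940197}{5932}} = 1627 \cdot \frac{5932}{13940197} = \frac{9651364}{13940197}$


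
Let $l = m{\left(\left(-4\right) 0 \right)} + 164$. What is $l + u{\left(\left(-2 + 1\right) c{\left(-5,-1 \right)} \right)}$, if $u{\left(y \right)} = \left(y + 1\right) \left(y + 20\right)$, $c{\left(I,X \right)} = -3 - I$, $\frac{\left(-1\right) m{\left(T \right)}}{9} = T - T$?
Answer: $146$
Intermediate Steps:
$m{\left(T \right)} = 0$ ($m{\left(T \right)} = - 9 \left(T - T\right) = \left(-9\right) 0 = 0$)
$u{\left(y \right)} = \left(1 + y\right) \left(20 + y\right)$
$l = 164$ ($l = 0 + 164 = 164$)
$l + u{\left(\left(-2 + 1\right) c{\left(-5,-1 \right)} \right)} = 164 + \left(20 + \left(\left(-2 + 1\right) \left(-3 - -5\right)\right)^{2} + 21 \left(-2 + 1\right) \left(-3 - -5\right)\right) = 164 + \left(20 + \left(- (-3 + 5)\right)^{2} + 21 \left(- (-3 + 5)\right)\right) = 164 + \left(20 + \left(\left(-1\right) 2\right)^{2} + 21 \left(\left(-1\right) 2\right)\right) = 164 + \left(20 + \left(-2\right)^{2} + 21 \left(-2\right)\right) = 164 + \left(20 + 4 - 42\right) = 164 - 18 = 146$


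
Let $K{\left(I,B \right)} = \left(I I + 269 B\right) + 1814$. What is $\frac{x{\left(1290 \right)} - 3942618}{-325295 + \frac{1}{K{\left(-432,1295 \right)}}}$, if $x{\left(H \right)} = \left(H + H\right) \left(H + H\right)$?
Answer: $- \frac{728369590563}{87308039467} \approx -8.3425$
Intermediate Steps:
$K{\left(I,B \right)} = 1814 + I^{2} + 269 B$ ($K{\left(I,B \right)} = \left(I^{2} + 269 B\right) + 1814 = 1814 + I^{2} + 269 B$)
$x{\left(H \right)} = 4 H^{2}$ ($x{\left(H \right)} = 2 H 2 H = 4 H^{2}$)
$\frac{x{\left(1290 \right)} - 3942618}{-325295 + \frac{1}{K{\left(-432,1295 \right)}}} = \frac{4 \cdot 1290^{2} - 3942618}{-325295 + \frac{1}{1814 + \left(-432\right)^{2} + 269 \cdot 1295}} = \frac{4 \cdot 1664100 - 3942618}{-325295 + \frac{1}{1814 + 186624 + 348355}} = \frac{6656400 - 3942618}{-325295 + \frac{1}{536793}} = \frac{2713782}{-325295 + \frac{1}{536793}} = \frac{2713782}{- \frac{174616078934}{536793}} = 2713782 \left(- \frac{536793}{174616078934}\right) = - \frac{728369590563}{87308039467}$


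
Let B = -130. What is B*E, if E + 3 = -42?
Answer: 5850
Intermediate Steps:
E = -45 (E = -3 - 42 = -45)
B*E = -130*(-45) = 5850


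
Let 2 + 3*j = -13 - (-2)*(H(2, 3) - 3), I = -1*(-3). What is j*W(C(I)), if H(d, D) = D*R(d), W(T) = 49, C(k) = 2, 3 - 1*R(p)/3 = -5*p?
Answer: 3479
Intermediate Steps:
R(p) = 9 + 15*p (R(p) = 9 - (-15)*p = 9 + 15*p)
I = 3
H(d, D) = D*(9 + 15*d)
j = 71 (j = -2/3 + (-13 - (-2)*(3*3*(3 + 5*2) - 3))/3 = -2/3 + (-13 - (-2)*(3*3*(3 + 10) - 3))/3 = -2/3 + (-13 - (-2)*(3*3*13 - 3))/3 = -2/3 + (-13 - (-2)*(117 - 3))/3 = -2/3 + (-13 - (-2)*114)/3 = -2/3 + (-13 - 1*(-228))/3 = -2/3 + (-13 + 228)/3 = -2/3 + (1/3)*215 = -2/3 + 215/3 = 71)
j*W(C(I)) = 71*49 = 3479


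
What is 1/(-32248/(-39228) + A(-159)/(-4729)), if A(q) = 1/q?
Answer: 2457997059/2020638763 ≈ 1.2164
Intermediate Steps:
1/(-32248/(-39228) + A(-159)/(-4729)) = 1/(-32248/(-39228) + 1/(-159*(-4729))) = 1/(-32248*(-1/39228) - 1/159*(-1/4729)) = 1/(8062/9807 + 1/751911) = 1/(2020638763/2457997059) = 2457997059/2020638763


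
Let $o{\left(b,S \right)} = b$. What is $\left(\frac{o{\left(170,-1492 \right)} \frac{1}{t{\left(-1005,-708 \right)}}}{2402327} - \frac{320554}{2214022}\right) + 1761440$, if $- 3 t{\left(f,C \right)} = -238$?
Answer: $\frac{32790641828926430872}{18615816902179} \approx 1.7614 \cdot 10^{6}$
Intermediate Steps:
$t{\left(f,C \right)} = \frac{238}{3}$ ($t{\left(f,C \right)} = \left(- \frac{1}{3}\right) \left(-238\right) = \frac{238}{3}$)
$\left(\frac{o{\left(170,-1492 \right)} \frac{1}{t{\left(-1005,-708 \right)}}}{2402327} - \frac{320554}{2214022}\right) + 1761440 = \left(\frac{170 \frac{1}{\frac{238}{3}}}{2402327} - \frac{320554}{2214022}\right) + 1761440 = \left(170 \cdot \frac{3}{238} \cdot \frac{1}{2402327} - \frac{160277}{1107011}\right) + 1761440 = \left(\frac{15}{7} \cdot \frac{1}{2402327} - \frac{160277}{1107011}\right) + 1761440 = \left(\frac{15}{16816289} - \frac{160277}{1107011}\right) + 1761440 = - \frac{2695247746888}{18615816902179} + 1761440 = \frac{32790641828926430872}{18615816902179}$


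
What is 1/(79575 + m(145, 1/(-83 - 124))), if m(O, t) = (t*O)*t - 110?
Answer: 42849/3404995930 ≈ 1.2584e-5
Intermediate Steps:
m(O, t) = -110 + O*t² (m(O, t) = (O*t)*t - 110 = O*t² - 110 = -110 + O*t²)
1/(79575 + m(145, 1/(-83 - 124))) = 1/(79575 + (-110 + 145*(1/(-83 - 124))²)) = 1/(79575 + (-110 + 145*(1/(-207))²)) = 1/(79575 + (-110 + 145*(-1/207)²)) = 1/(79575 + (-110 + 145*(1/42849))) = 1/(79575 + (-110 + 145/42849)) = 1/(79575 - 4713245/42849) = 1/(3404995930/42849) = 42849/3404995930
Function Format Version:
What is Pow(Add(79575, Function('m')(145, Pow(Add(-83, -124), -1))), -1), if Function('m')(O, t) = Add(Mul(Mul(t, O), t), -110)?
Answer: Rational(42849, 3404995930) ≈ 1.2584e-5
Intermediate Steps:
Function('m')(O, t) = Add(-110, Mul(O, Pow(t, 2))) (Function('m')(O, t) = Add(Mul(Mul(O, t), t), -110) = Add(Mul(O, Pow(t, 2)), -110) = Add(-110, Mul(O, Pow(t, 2))))
Pow(Add(79575, Function('m')(145, Pow(Add(-83, -124), -1))), -1) = Pow(Add(79575, Add(-110, Mul(145, Pow(Pow(Add(-83, -124), -1), 2)))), -1) = Pow(Add(79575, Add(-110, Mul(145, Pow(Pow(-207, -1), 2)))), -1) = Pow(Add(79575, Add(-110, Mul(145, Pow(Rational(-1, 207), 2)))), -1) = Pow(Add(79575, Add(-110, Mul(145, Rational(1, 42849)))), -1) = Pow(Add(79575, Add(-110, Rational(145, 42849))), -1) = Pow(Add(79575, Rational(-4713245, 42849)), -1) = Pow(Rational(3404995930, 42849), -1) = Rational(42849, 3404995930)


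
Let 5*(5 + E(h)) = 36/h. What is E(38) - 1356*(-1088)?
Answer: 140155703/95 ≈ 1.4753e+6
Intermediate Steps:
E(h) = -5 + 36/(5*h) (E(h) = -5 + (36/h)/5 = -5 + 36/(5*h))
E(38) - 1356*(-1088) = (-5 + (36/5)/38) - 1356*(-1088) = (-5 + (36/5)*(1/38)) + 1475328 = (-5 + 18/95) + 1475328 = -457/95 + 1475328 = 140155703/95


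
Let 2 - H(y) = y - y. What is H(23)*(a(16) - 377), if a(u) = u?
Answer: -722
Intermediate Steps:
H(y) = 2 (H(y) = 2 - (y - y) = 2 - 1*0 = 2 + 0 = 2)
H(23)*(a(16) - 377) = 2*(16 - 377) = 2*(-361) = -722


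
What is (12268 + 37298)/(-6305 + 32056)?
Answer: 4506/2341 ≈ 1.9248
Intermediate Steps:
(12268 + 37298)/(-6305 + 32056) = 49566/25751 = 49566*(1/25751) = 4506/2341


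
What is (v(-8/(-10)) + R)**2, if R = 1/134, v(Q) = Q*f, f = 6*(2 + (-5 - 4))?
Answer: 506565049/448900 ≈ 1128.5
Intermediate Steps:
f = -42 (f = 6*(2 - 9) = 6*(-7) = -42)
v(Q) = -42*Q (v(Q) = Q*(-42) = -42*Q)
R = 1/134 ≈ 0.0074627
(v(-8/(-10)) + R)**2 = (-(-336)/(-10) + 1/134)**2 = (-(-336)*(-1)/10 + 1/134)**2 = (-42*4/5 + 1/134)**2 = (-168/5 + 1/134)**2 = (-22507/670)**2 = 506565049/448900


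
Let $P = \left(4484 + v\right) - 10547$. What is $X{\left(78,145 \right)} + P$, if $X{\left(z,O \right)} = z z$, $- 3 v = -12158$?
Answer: $\frac{12221}{3} \approx 4073.7$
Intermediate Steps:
$v = \frac{12158}{3}$ ($v = \left(- \frac{1}{3}\right) \left(-12158\right) = \frac{12158}{3} \approx 4052.7$)
$X{\left(z,O \right)} = z^{2}$
$P = - \frac{6031}{3}$ ($P = \left(4484 + \frac{12158}{3}\right) - 10547 = \frac{25610}{3} - 10547 = - \frac{6031}{3} \approx -2010.3$)
$X{\left(78,145 \right)} + P = 78^{2} - \frac{6031}{3} = 6084 - \frac{6031}{3} = \frac{12221}{3}$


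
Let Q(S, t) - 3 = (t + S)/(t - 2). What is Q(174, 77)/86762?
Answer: 238/3253575 ≈ 7.3150e-5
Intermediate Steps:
Q(S, t) = 3 + (S + t)/(-2 + t) (Q(S, t) = 3 + (t + S)/(t - 2) = 3 + (S + t)/(-2 + t))
Q(174, 77)/86762 = ((-6 + 174 + 4*77)/(-2 + 77))/86762 = ((-6 + 174 + 308)/75)*(1/86762) = ((1/75)*476)*(1/86762) = (476/75)*(1/86762) = 238/3253575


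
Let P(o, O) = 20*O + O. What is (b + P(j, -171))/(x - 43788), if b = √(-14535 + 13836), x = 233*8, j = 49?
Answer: 3591/41924 - I*√699/41924 ≈ 0.085655 - 0.00063063*I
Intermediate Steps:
x = 1864
P(o, O) = 21*O
b = I*√699 (b = √(-699) = I*√699 ≈ 26.439*I)
(b + P(j, -171))/(x - 43788) = (I*√699 + 21*(-171))/(1864 - 43788) = (I*√699 - 3591)/(-41924) = (-3591 + I*√699)*(-1/41924) = 3591/41924 - I*√699/41924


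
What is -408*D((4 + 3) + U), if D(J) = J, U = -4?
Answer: -1224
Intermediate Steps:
-408*D((4 + 3) + U) = -408*((4 + 3) - 4) = -408*(7 - 4) = -408*3 = -1224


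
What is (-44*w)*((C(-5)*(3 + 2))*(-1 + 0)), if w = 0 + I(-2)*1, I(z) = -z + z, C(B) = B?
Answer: 0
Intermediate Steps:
I(z) = 0
w = 0 (w = 0 + 0*1 = 0 + 0 = 0)
(-44*w)*((C(-5)*(3 + 2))*(-1 + 0)) = (-44*0)*((-5*(3 + 2))*(-1 + 0)) = 0*(-5*5*(-1)) = 0*(-25*(-1)) = 0*25 = 0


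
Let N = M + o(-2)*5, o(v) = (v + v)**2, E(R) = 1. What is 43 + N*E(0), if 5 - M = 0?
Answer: 128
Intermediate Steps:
M = 5 (M = 5 - 1*0 = 5 + 0 = 5)
o(v) = 4*v**2 (o(v) = (2*v)**2 = 4*v**2)
N = 85 (N = 5 + (4*(-2)**2)*5 = 5 + (4*4)*5 = 5 + 16*5 = 5 + 80 = 85)
43 + N*E(0) = 43 + 85*1 = 43 + 85 = 128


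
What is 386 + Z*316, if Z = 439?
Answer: 139110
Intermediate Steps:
386 + Z*316 = 386 + 439*316 = 386 + 138724 = 139110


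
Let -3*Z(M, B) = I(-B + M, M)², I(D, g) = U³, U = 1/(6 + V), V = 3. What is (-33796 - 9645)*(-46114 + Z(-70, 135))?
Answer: 3193808854761943/1594323 ≈ 2.0032e+9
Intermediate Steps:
U = ⅑ (U = 1/(6 + 3) = 1/9 = ⅑ ≈ 0.11111)
I(D, g) = 1/729 (I(D, g) = (⅑)³ = 1/729)
Z(M, B) = -1/1594323 (Z(M, B) = -(1/729)²/3 = -⅓*1/531441 = -1/1594323)
(-33796 - 9645)*(-46114 + Z(-70, 135)) = (-33796 - 9645)*(-46114 - 1/1594323) = -43441*(-73520610823/1594323) = 3193808854761943/1594323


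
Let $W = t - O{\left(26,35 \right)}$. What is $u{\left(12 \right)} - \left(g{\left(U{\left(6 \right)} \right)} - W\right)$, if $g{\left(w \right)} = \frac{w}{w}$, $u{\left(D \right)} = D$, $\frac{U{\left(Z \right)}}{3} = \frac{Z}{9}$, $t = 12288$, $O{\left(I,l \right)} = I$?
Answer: $12273$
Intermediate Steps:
$U{\left(Z \right)} = \frac{Z}{3}$ ($U{\left(Z \right)} = 3 \frac{Z}{9} = \frac{Z}{3}$)
$g{\left(w \right)} = 1$
$W = 12262$ ($W = 12288 - 26 = 12262$)
$u{\left(12 \right)} - \left(g{\left(U{\left(6 \right)} \right)} - W\right) = 12 - \left(1 - 12262\right) = 12 - -12261 = 12 + 12261 = 12273$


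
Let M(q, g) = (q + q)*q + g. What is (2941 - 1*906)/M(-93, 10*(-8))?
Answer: 2035/17218 ≈ 0.11819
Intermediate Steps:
M(q, g) = g + 2*q² (M(q, g) = (2*q)*q + g = 2*q² + g = g + 2*q²)
(2941 - 1*906)/M(-93, 10*(-8)) = (2941 - 1*906)/(10*(-8) + 2*(-93)²) = (2941 - 906)/(-80 + 2*8649) = 2035/(-80 + 17298) = 2035/17218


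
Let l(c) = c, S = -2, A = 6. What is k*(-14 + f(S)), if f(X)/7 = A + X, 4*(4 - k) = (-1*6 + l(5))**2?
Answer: 105/2 ≈ 52.500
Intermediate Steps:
k = 15/4 (k = 4 - (-1*6 + 5)**2/4 = 4 - (-6 + 5)**2/4 = 4 - 1/4*(-1)**2 = 4 - 1/4*1 = 4 - 1/4 = 15/4 ≈ 3.7500)
f(X) = 42 + 7*X (f(X) = 7*(6 + X) = 42 + 7*X)
k*(-14 + f(S)) = 15*(-14 + (42 + 7*(-2)))/4 = 15*(-14 + (42 - 14))/4 = 15*(-14 + 28)/4 = (15/4)*14 = 105/2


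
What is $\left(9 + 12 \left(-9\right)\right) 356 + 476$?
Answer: $-34768$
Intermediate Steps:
$\left(9 + 12 \left(-9\right)\right) 356 + 476 = \left(9 - 108\right) 356 + 476 = \left(-99\right) 356 + 476 = -35244 + 476 = -34768$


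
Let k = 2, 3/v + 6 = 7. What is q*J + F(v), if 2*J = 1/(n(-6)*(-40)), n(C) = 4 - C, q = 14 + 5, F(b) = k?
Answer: 1581/800 ≈ 1.9762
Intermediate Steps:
v = 3 (v = 3/(-6 + 7) = 3/1 = 3*1 = 3)
F(b) = 2
q = 19
J = -1/800 (J = (1/((4 - 1*(-6))*(-40)))/2 = (-1/40/(4 + 6))/2 = (-1/40/10)/2 = ((1/10)*(-1/40))/2 = (1/2)*(-1/400) = -1/800 ≈ -0.0012500)
q*J + F(v) = 19*(-1/800) + 2 = -19/800 + 2 = 1581/800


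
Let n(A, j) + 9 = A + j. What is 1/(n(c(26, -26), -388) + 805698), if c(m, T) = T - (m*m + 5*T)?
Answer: 1/804729 ≈ 1.2427e-6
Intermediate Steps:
c(m, T) = -m² - 4*T (c(m, T) = T - (m² + 5*T) = T + (-m² - 5*T) = -m² - 4*T)
n(A, j) = -9 + A + j (n(A, j) = -9 + (A + j) = -9 + A + j)
1/(n(c(26, -26), -388) + 805698) = 1/((-9 + (-1*26² - 4*(-26)) - 388) + 805698) = 1/((-9 + (-1*676 + 104) - 388) + 805698) = 1/((-9 + (-676 + 104) - 388) + 805698) = 1/((-9 - 572 - 388) + 805698) = 1/(-969 + 805698) = 1/804729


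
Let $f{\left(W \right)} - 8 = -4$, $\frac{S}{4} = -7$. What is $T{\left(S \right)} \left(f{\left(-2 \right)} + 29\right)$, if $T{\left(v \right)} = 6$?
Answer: $198$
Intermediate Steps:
$S = -28$ ($S = 4 \left(-7\right) = -28$)
$f{\left(W \right)} = 4$ ($f{\left(W \right)} = 8 - 4 = 4$)
$T{\left(S \right)} \left(f{\left(-2 \right)} + 29\right) = 6 \left(4 + 29\right) = 6 \cdot 33 = 198$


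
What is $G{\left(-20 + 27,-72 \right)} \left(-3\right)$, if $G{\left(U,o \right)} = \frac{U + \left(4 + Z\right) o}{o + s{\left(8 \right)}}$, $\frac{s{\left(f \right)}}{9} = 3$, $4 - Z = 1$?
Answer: $- \frac{497}{15} \approx -33.133$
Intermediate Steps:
$Z = 3$ ($Z = 4 - 1 = 3$)
$s{\left(f \right)} = 27$ ($s{\left(f \right)} = 9 \cdot 3 = 27$)
$G{\left(U,o \right)} = \frac{U + 7 o}{27 + o}$ ($G{\left(U,o \right)} = \frac{U + \left(4 + 3\right) o}{o + 27} = \frac{U + 7 o}{27 + o}$)
$G{\left(-20 + 27,-72 \right)} \left(-3\right) = \frac{\left(-20 + 27\right) + 7 \left(-72\right)}{27 - 72} \left(-3\right) = \frac{7 - 504}{-45} \left(-3\right) = \left(- \frac{1}{45}\right) \left(-497\right) \left(-3\right) = \frac{497}{45} \left(-3\right) = - \frac{497}{15}$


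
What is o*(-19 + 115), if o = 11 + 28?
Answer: 3744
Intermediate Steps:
o = 39
o*(-19 + 115) = 39*(-19 + 115) = 39*96 = 3744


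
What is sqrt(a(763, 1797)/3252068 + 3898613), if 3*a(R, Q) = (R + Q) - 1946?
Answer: sqrt(92770923694530402966)/4878102 ≈ 1974.5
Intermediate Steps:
a(R, Q) = -1946/3 + Q/3 + R/3 (a(R, Q) = ((R + Q) - 1946)/3 = ((Q + R) - 1946)/3 = (-1946 + Q + R)/3 = -1946/3 + Q/3 + R/3)
sqrt(a(763, 1797)/3252068 + 3898613) = sqrt((-1946/3 + (1/3)*1797 + (1/3)*763)/3252068 + 3898613) = sqrt((-1946/3 + 599 + 763/3)*(1/3252068) + 3898613) = sqrt((614/3)*(1/3252068) + 3898613) = sqrt(307/4878102 + 3898613) = sqrt(19017831872833/4878102) = sqrt(92770923694530402966)/4878102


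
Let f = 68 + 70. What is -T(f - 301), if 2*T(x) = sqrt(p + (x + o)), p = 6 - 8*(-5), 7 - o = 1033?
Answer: -3*I*sqrt(127)/2 ≈ -16.904*I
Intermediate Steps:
f = 138
o = -1026 (o = 7 - 1*1033 = 7 - 1033 = -1026)
p = 46 (p = 6 + 40 = 46)
T(x) = sqrt(-980 + x)/2 (T(x) = sqrt(46 + (x - 1026))/2 = sqrt(46 + (-1026 + x))/2 = sqrt(-980 + x)/2)
-T(f - 301) = -sqrt(-980 + (138 - 301))/2 = -sqrt(-980 - 163)/2 = -sqrt(-1143)/2 = -3*I*sqrt(127)/2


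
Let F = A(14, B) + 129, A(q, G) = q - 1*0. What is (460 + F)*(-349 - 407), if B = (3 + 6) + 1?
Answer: -455868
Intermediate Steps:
B = 10 (B = 9 + 1 = 10)
A(q, G) = q (A(q, G) = q + 0 = q)
F = 143 (F = 14 + 129 = 143)
(460 + F)*(-349 - 407) = (460 + 143)*(-349 - 407) = 603*(-756) = -455868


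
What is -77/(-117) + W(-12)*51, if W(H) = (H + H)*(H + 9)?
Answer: 429701/117 ≈ 3672.7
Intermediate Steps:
W(H) = 2*H*(9 + H) (W(H) = (2*H)*(9 + H) = 2*H*(9 + H))
-77/(-117) + W(-12)*51 = -77/(-117) + (2*(-12)*(9 - 12))*51 = -77*(-1/117) + (2*(-12)*(-3))*51 = 77/117 + 72*51 = 77/117 + 3672 = 429701/117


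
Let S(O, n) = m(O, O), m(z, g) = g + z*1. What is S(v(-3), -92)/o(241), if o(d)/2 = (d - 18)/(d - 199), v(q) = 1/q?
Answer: -14/223 ≈ -0.062780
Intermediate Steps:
m(z, g) = g + z
o(d) = 2*(-18 + d)/(-199 + d) (o(d) = 2*((d - 18)/(d - 199)) = 2*((-18 + d)/(-199 + d)) = 2*(-18 + d)/(-199 + d))
S(O, n) = 2*O (S(O, n) = O + O = 2*O)
S(v(-3), -92)/o(241) = (2/(-3))/((2*(-18 + 241)/(-199 + 241))) = (2*(-1/3))/((2*223/42)) = -2/(3*(2*(1/42)*223)) = -2/(3*223/21) = -2/3*21/223 = -14/223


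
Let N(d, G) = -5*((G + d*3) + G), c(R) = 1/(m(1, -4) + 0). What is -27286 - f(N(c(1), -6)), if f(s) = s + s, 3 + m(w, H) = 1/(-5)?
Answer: -219323/8 ≈ -27415.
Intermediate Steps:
m(w, H) = -16/5 (m(w, H) = -3 + 1/(-5) = -3 - 1/5 = -16/5)
c(R) = -5/16 (c(R) = 1/(-16/5 + 0) = 1/(-16/5) = -5/16)
N(d, G) = -15*d - 10*G (N(d, G) = -5*((G + 3*d) + G) = -5*(2*G + 3*d) = -15*d - 10*G)
f(s) = 2*s
-27286 - f(N(c(1), -6)) = -27286 - 2*(-15*(-5/16) - 10*(-6)) = -27286 - 2*(75/16 + 60) = -27286 - 2*1035/16 = -27286 - 1*1035/8 = -27286 - 1035/8 = -219323/8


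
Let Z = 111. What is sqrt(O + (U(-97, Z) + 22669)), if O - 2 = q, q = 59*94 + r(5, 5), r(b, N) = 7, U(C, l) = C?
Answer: sqrt(28127) ≈ 167.71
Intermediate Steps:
q = 5553 (q = 59*94 + 7 = 5546 + 7 = 5553)
O = 5555 (O = 2 + 5553 = 5555)
sqrt(O + (U(-97, Z) + 22669)) = sqrt(5555 + (-97 + 22669)) = sqrt(5555 + 22572) = sqrt(28127)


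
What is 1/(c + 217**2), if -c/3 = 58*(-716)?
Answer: 1/171673 ≈ 5.8250e-6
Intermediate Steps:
c = 124584 (c = -174*(-716) = -3*(-41528) = 124584)
1/(c + 217**2) = 1/(124584 + 217**2) = 1/(124584 + 47089) = 1/171673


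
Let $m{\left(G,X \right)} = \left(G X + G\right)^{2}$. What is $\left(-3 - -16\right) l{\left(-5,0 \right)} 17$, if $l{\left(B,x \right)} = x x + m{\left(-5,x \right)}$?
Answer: $5525$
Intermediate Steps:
$m{\left(G,X \right)} = \left(G + G X\right)^{2}$
$l{\left(B,x \right)} = x^{2} + 25 \left(1 + x\right)^{2}$ ($l{\left(B,x \right)} = x x + \left(-5\right)^{2} \left(1 + x\right)^{2} = x^{2} + 25 \left(1 + x\right)^{2}$)
$\left(-3 - -16\right) l{\left(-5,0 \right)} 17 = \left(-3 - -16\right) \left(0^{2} + 25 \left(1 + 0\right)^{2}\right) 17 = \left(-3 + 16\right) \left(0 + 25 \cdot 1^{2}\right) 17 = 13 \left(0 + 25 \cdot 1\right) 17 = 13 \left(0 + 25\right) 17 = 13 \cdot 25 \cdot 17 = 325 \cdot 17 = 5525$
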